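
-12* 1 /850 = -6 /425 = -0.01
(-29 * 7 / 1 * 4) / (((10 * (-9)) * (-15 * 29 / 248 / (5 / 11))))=-3472 / 1485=-2.34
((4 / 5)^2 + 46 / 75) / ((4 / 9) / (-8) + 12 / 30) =564 / 155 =3.64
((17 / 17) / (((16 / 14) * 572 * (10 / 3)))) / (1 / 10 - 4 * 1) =-7 / 59488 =-0.00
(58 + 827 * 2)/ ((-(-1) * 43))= 1712/ 43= 39.81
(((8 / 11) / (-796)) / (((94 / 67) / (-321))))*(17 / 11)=365619 / 1131713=0.32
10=10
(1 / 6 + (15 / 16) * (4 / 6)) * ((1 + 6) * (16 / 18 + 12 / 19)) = 455 / 54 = 8.43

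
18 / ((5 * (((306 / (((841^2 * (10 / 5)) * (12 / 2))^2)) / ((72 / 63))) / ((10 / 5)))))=1152567735462144 / 595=1937088631028.81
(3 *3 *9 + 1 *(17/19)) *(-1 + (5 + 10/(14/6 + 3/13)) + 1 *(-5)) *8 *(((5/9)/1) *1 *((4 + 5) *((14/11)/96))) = 78967/627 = 125.94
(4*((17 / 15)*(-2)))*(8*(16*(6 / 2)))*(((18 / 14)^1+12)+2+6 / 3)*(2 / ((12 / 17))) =-17904128 / 105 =-170515.50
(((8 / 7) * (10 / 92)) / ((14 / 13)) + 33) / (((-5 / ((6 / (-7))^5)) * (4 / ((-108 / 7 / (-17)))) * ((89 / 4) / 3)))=94027423104 / 1003046549995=0.09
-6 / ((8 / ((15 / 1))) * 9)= -5 / 4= -1.25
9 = 9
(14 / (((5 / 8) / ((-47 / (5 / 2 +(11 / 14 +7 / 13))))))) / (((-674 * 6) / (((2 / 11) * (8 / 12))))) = 119756 / 14512905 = 0.01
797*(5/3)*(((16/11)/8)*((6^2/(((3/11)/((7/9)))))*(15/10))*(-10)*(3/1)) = -1115800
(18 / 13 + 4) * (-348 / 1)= -24360 / 13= -1873.85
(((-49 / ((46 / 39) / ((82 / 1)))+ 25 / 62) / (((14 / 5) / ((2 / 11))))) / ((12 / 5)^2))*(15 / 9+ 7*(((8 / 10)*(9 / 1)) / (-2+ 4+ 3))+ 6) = -2938598135 / 4312224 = -681.46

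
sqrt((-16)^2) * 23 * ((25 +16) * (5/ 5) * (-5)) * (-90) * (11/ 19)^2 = 821541600/ 361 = 2275738.50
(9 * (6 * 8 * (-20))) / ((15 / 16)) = -9216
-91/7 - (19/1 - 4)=-28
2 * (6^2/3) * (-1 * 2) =-48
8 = 8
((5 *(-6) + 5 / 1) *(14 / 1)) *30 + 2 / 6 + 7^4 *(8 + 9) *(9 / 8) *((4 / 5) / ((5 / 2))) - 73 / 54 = 4193.10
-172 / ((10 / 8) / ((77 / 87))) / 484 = -1204 / 4785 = -0.25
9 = 9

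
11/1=11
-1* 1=-1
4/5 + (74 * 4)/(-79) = -1164/395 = -2.95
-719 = -719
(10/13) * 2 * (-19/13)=-2.25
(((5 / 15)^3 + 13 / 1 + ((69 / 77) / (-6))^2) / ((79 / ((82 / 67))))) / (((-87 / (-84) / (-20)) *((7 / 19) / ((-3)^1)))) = 260569735400 / 8190753417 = 31.81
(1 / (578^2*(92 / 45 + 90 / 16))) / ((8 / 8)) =90 / 230601481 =0.00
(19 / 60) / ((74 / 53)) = 1007 / 4440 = 0.23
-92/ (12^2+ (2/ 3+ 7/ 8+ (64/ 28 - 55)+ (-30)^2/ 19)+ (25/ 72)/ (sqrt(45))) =-532235238696/ 811055825795+ 87878952 *sqrt(5)/ 811055825795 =-0.66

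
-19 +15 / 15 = -18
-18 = -18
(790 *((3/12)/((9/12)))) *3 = 790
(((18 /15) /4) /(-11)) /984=-1 /36080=-0.00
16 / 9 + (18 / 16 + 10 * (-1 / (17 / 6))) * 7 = -18425 / 1224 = -15.05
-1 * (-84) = 84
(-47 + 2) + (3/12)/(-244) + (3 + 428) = 376735/976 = 386.00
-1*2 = -2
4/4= 1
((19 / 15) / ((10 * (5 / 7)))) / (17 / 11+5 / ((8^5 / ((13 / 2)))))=6848512 / 59722875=0.11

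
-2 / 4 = -1 / 2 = -0.50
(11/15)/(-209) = -1/285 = -0.00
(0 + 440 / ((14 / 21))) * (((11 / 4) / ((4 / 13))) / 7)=23595 / 28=842.68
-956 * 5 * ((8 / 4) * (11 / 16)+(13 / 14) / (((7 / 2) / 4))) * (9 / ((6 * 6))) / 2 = -1141225 / 784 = -1455.64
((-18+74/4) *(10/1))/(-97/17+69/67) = -5695/5326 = -1.07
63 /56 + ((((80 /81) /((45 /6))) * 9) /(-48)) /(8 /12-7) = 4633 /4104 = 1.13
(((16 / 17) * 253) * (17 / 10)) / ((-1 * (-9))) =44.98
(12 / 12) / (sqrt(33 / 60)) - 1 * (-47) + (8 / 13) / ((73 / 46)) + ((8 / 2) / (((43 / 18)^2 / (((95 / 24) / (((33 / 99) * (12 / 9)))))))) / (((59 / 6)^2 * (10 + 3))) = 2 * sqrt(55) / 11 + 22267714153 / 469854937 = 48.74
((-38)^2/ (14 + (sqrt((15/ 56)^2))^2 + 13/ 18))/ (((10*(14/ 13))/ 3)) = 56766528/ 2087725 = 27.19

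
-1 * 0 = 0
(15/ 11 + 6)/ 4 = 81/ 44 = 1.84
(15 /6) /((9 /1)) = 5 /18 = 0.28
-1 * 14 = -14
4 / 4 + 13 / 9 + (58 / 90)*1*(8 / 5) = 782 / 225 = 3.48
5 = 5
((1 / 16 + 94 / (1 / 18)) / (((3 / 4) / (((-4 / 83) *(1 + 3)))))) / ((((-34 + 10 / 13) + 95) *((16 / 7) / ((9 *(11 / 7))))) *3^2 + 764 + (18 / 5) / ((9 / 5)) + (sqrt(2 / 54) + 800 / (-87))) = -117280519941624 / 228314309180449 + 15391433668 *sqrt(3) / 228314309180449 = -0.51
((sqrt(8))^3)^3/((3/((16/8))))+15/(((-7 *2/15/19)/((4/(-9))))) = 950/7+16384 *sqrt(2)/3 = 7859.21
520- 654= -134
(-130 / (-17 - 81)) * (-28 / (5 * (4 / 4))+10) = 286 / 49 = 5.84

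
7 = 7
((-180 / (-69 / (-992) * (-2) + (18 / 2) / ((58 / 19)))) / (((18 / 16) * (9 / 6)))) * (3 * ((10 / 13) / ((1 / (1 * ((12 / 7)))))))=-184115200 / 1225679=-150.21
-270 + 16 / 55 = -14834 / 55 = -269.71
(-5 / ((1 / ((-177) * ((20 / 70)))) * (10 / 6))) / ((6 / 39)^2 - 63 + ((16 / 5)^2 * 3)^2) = 112173750 / 651198667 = 0.17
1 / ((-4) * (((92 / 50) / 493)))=-66.98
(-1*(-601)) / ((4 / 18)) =5409 / 2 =2704.50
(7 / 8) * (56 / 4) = 49 / 4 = 12.25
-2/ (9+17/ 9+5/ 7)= -126/ 731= -0.17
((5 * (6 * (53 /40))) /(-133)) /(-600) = 53 /106400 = 0.00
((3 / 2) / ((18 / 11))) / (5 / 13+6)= 143 / 996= 0.14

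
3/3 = 1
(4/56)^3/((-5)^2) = 1/68600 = 0.00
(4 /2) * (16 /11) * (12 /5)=384 /55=6.98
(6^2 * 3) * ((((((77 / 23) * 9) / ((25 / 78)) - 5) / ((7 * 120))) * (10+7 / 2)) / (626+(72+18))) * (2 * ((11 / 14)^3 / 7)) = 16552977507 / 553555352000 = 0.03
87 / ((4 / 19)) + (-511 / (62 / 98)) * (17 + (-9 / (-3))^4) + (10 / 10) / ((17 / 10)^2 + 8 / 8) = -3798201105 / 48236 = -78742.04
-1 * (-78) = 78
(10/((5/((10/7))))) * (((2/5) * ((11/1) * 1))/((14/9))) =396/49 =8.08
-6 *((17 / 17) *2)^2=-24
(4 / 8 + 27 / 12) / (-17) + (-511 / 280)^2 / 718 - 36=-706134207 / 19529600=-36.16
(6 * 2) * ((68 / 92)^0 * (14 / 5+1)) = 228 / 5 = 45.60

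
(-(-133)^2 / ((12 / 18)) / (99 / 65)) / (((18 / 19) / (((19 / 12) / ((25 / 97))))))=-8052404269 / 71280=-112968.63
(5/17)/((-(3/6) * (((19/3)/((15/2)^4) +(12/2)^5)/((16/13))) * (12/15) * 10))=-0.00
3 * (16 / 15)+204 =207.20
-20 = -20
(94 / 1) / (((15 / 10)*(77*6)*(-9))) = -94 / 6237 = -0.02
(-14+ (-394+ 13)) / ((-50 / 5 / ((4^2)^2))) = 10112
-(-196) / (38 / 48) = 4704 / 19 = 247.58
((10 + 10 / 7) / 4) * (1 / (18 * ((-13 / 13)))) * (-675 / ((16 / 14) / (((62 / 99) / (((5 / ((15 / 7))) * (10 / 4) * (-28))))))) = -775 / 2156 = -0.36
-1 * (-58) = 58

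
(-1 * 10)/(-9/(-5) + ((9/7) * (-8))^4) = -120050/134390889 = -0.00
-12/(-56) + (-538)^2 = 289444.21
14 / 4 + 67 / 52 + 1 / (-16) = 983 / 208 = 4.73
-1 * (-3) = 3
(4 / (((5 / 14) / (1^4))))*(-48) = -2688 / 5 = -537.60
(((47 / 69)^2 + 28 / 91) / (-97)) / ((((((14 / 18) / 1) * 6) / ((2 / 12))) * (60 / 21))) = -47761 / 480289680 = -0.00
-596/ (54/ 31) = -9238/ 27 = -342.15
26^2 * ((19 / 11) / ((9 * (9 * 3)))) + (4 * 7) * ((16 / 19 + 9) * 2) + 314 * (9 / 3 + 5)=155812636 / 50787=3067.96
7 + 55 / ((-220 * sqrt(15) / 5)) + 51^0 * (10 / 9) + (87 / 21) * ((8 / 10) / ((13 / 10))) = 10.34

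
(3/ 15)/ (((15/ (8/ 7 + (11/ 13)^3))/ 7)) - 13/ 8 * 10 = -10602803/ 659100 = -16.09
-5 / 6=-0.83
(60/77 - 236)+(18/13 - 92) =-326162/1001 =-325.84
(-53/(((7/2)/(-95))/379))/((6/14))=3816530/3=1272176.67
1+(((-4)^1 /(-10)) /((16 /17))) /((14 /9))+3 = 2393 /560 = 4.27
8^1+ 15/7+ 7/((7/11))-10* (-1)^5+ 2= 232/7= 33.14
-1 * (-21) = 21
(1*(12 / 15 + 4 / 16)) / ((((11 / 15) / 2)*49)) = 9 / 154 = 0.06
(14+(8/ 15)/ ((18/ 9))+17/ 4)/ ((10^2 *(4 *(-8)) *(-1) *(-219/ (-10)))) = 1111/ 4204800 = 0.00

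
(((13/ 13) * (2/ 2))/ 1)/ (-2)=-1/ 2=-0.50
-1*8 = -8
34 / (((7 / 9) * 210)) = 0.21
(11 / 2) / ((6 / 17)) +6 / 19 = 3625 / 228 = 15.90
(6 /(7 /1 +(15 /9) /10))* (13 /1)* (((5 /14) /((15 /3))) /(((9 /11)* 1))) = 286 /301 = 0.95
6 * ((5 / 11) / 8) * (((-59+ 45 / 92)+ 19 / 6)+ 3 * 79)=250685 / 4048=61.93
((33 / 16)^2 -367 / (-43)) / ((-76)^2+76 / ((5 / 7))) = 703895 / 323767296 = 0.00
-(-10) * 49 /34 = 245 /17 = 14.41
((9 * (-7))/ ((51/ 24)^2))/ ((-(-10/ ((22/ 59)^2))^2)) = 236130048/ 87547933225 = 0.00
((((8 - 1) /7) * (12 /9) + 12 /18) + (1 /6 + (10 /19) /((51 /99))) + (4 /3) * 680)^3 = 5482490447461619899 /7278825672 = 753210846.71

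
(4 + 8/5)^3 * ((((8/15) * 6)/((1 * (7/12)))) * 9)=5419008/625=8670.41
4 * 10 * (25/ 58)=500/ 29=17.24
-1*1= -1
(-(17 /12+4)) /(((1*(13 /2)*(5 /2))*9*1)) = -1 /27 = -0.04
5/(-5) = -1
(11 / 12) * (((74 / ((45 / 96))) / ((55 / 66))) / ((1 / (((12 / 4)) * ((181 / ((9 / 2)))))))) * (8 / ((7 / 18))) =75435008 / 175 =431057.19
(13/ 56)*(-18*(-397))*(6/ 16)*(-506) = -35254791/ 112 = -314774.92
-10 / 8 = -5 / 4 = -1.25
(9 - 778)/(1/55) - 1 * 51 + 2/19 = -804572/19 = -42345.89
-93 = -93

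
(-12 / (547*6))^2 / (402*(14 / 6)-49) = 4 / 265996801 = 0.00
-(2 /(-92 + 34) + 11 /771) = 452 /22359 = 0.02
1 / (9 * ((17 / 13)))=13 / 153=0.08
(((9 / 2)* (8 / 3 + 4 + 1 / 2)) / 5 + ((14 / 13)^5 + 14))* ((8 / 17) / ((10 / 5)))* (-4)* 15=-1951383804 / 6311981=-309.16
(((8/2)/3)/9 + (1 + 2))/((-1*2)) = -85/54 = -1.57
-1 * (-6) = 6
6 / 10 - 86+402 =1583 / 5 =316.60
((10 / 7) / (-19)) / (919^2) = -10 / 112326613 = -0.00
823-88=735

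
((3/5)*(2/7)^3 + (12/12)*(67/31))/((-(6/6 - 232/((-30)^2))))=-5204205/1775711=-2.93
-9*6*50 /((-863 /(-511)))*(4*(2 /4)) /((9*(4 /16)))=-1226400 /863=-1421.09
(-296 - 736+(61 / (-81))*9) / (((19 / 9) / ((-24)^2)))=-5385024 / 19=-283422.32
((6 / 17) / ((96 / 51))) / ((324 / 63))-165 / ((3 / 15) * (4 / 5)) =-197993 / 192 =-1031.21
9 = 9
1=1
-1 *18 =-18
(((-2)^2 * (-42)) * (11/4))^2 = 213444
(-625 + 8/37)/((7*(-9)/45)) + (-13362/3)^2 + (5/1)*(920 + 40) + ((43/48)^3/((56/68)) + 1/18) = 1136759921674031/57286656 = 19843363.20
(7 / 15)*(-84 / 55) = -196 / 275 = -0.71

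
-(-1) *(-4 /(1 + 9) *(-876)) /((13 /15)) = 5256 /13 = 404.31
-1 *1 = -1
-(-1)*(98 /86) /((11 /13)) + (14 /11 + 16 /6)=7501 /1419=5.29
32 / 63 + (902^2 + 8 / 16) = 102514231 / 126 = 813605.01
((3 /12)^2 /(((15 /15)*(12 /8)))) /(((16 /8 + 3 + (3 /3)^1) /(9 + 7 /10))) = 97 /1440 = 0.07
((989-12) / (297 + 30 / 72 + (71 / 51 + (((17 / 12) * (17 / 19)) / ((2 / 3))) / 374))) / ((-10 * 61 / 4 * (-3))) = 111080992 / 15543080295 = 0.01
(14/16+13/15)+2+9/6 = 629/120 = 5.24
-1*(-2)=2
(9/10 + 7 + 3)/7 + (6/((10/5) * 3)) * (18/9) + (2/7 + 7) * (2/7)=2763/490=5.64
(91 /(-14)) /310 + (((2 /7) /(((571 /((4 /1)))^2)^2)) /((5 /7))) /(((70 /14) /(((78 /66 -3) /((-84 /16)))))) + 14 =13.98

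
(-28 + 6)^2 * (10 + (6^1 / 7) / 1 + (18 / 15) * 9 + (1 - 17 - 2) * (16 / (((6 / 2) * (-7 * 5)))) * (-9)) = -51304 / 35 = -1465.83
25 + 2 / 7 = 177 / 7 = 25.29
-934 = -934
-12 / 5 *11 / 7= -132 / 35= -3.77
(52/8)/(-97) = -13/194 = -0.07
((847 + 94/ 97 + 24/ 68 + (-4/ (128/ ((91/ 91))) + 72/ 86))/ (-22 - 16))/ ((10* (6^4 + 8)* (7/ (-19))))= 1926691749/ 414233021440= 0.00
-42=-42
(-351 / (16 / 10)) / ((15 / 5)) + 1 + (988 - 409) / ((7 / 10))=42281 / 56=755.02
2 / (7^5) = 2 / 16807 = 0.00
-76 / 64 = -19 / 16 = -1.19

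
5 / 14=0.36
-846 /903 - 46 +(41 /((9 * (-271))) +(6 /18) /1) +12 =-25416152 /734139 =-34.62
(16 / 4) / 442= 2 / 221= 0.01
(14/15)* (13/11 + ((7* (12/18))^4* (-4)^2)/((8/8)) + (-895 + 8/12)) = 83515852/13365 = 6248.85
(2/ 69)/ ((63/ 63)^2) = 0.03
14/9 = 1.56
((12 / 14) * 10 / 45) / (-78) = -2 / 819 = -0.00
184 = 184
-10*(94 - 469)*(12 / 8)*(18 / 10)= 10125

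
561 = 561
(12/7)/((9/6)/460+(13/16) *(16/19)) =209760/84119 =2.49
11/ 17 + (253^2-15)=1087909/ 17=63994.65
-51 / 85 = -3 / 5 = -0.60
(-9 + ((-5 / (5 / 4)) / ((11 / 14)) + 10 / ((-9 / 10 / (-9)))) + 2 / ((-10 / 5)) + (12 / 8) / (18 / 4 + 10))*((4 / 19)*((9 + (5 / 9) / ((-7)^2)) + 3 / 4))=466962061 / 2672901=174.70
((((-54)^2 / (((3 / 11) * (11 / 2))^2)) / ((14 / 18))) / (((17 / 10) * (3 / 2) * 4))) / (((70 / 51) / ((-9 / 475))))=-52488 / 23275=-2.26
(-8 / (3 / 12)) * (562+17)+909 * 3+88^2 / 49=-766505 / 49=-15642.96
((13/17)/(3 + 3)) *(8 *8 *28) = 11648/51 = 228.39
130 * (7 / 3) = 910 / 3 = 303.33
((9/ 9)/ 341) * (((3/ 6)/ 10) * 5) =1/ 1364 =0.00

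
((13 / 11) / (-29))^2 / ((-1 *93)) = -169 / 9463773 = -0.00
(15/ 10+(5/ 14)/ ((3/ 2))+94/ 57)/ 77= 901/ 20482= 0.04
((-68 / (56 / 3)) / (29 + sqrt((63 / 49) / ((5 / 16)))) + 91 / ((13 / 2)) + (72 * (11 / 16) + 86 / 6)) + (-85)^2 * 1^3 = 18 * sqrt(35) / 12061 + 37747693 / 5169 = 7302.72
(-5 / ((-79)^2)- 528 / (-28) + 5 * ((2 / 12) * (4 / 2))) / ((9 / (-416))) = -1118942656 / 1179549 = -948.62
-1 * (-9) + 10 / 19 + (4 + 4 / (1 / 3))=485 / 19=25.53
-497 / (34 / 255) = -7455 / 2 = -3727.50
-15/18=-5/6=-0.83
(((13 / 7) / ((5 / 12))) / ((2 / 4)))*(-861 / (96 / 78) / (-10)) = 62361 / 100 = 623.61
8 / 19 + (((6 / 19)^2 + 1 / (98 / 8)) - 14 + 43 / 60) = -12.68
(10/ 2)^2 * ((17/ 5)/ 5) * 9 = 153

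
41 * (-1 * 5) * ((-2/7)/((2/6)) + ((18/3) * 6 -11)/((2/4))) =-70520/7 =-10074.29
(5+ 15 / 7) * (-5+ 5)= 0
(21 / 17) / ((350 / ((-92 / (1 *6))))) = -23 / 425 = -0.05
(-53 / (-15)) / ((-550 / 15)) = -53 / 550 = -0.10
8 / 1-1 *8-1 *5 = -5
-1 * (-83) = 83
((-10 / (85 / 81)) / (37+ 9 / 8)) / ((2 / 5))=-648 / 1037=-0.62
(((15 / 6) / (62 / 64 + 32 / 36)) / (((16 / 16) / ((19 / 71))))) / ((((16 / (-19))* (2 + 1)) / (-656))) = 710448 / 7597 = 93.52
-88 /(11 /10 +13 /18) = -48.29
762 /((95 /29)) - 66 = 15828 /95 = 166.61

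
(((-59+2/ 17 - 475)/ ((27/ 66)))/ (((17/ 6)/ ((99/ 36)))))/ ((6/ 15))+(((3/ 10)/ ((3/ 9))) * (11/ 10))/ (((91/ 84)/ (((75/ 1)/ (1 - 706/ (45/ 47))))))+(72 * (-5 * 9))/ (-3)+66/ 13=-777477427481/ 373487127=-2081.67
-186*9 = -1674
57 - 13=44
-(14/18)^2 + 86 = 6917/81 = 85.40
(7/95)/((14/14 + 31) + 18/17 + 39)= 17/16625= 0.00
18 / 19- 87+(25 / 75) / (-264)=-1294939 / 15048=-86.05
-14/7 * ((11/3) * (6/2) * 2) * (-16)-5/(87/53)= 700.95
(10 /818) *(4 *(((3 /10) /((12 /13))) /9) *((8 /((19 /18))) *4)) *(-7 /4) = -728 /7771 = -0.09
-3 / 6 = -1 / 2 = -0.50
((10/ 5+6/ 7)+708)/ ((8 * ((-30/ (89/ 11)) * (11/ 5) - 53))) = -55358/ 38101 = -1.45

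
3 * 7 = 21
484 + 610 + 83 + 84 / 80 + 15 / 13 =306593 / 260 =1179.20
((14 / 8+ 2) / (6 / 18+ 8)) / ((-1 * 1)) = -9 / 20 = -0.45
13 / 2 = 6.50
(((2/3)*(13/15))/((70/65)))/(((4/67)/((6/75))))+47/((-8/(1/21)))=27667/63000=0.44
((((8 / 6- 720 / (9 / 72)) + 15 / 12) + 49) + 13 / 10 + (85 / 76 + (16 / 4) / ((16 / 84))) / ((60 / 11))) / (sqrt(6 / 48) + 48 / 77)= -16019671976 / 1187785 + 154189342769 * sqrt(2) / 28506840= -5837.74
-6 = -6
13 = 13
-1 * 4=-4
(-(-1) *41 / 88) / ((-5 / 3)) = -123 / 440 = -0.28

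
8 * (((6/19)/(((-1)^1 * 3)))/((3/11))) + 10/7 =-662/399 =-1.66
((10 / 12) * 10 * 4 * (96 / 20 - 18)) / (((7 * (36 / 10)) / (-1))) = 1100 / 63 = 17.46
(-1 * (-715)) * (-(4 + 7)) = -7865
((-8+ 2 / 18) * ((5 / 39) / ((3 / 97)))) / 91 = -34435 / 95823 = -0.36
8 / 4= 2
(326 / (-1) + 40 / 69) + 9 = -21833 / 69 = -316.42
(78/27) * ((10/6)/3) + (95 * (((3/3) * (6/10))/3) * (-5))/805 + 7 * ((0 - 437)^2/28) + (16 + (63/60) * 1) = 6228484223/130410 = 47760.79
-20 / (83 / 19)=-380 / 83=-4.58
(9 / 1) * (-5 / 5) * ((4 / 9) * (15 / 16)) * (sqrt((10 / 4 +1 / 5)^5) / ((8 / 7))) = -45927 * sqrt(30) / 6400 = -39.31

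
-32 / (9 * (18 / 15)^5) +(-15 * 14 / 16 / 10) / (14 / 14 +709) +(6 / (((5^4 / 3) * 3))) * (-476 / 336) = -4485476219 / 3105540000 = -1.44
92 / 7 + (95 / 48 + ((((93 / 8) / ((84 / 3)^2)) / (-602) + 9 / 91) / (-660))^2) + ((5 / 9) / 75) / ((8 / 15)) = 15885038521337200957361 / 1049493269041407590400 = 15.14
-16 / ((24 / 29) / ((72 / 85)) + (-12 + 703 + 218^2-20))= -0.00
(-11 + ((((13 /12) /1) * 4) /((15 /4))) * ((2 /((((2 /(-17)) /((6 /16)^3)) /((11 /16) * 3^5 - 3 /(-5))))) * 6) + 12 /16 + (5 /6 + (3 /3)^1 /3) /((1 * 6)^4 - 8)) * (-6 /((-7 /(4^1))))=-1858917533 /515200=-3608.15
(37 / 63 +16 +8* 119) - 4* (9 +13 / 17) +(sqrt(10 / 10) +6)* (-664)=-3982483 / 1071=-3718.47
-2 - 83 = -85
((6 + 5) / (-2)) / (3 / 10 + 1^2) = -4.23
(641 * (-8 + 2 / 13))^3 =-279495360922968 / 2197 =-127216823360.48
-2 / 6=-1 / 3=-0.33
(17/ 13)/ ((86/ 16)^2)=1088/ 24037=0.05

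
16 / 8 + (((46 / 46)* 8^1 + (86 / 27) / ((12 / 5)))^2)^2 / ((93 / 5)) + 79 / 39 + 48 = 458.92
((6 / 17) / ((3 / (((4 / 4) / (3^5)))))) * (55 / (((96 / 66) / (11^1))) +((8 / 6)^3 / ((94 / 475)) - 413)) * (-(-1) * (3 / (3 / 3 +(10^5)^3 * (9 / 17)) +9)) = 2044190250000005148331 / 31453434000000059412042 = 0.06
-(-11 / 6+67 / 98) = 169 / 147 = 1.15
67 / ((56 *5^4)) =67 / 35000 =0.00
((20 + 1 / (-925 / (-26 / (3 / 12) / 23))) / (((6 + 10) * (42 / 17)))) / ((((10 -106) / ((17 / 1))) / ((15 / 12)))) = -10249963 / 91499520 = -0.11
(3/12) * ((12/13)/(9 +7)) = 3/208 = 0.01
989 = 989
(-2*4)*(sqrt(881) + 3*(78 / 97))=-8*sqrt(881) - 1872 / 97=-256.75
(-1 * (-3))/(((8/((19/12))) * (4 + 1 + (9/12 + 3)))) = 0.07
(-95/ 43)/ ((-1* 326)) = 95/ 14018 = 0.01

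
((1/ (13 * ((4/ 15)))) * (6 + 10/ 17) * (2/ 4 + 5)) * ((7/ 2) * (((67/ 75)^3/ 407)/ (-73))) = -14737387/ 16788403125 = -0.00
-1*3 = -3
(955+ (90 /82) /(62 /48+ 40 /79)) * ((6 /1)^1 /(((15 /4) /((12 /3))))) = 854814176 /139769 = 6115.91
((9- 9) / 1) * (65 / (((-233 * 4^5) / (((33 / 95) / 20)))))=0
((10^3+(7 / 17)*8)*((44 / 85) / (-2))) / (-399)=375232 / 576555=0.65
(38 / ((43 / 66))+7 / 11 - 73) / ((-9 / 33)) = 6640 / 129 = 51.47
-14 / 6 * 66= -154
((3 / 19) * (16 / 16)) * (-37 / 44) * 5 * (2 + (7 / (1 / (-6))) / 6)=2775 / 836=3.32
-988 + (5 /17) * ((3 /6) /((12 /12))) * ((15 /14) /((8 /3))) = -3762079 /3808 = -987.94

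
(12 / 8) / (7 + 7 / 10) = 15 / 77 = 0.19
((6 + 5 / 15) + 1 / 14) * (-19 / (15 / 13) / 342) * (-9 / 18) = 3497 / 22680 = 0.15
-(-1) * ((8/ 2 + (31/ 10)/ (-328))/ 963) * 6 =4363/ 175480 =0.02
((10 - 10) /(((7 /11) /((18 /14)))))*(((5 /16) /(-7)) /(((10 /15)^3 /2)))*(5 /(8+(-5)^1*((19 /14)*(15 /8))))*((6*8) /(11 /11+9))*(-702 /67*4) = 0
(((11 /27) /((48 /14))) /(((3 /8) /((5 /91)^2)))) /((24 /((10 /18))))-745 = -46259510105 /62093304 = -745.00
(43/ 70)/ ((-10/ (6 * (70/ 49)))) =-129/ 245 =-0.53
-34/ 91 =-0.37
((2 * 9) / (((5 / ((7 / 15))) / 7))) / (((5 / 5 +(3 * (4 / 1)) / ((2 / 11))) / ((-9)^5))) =-17360406 / 1675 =-10364.42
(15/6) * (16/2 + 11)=95/2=47.50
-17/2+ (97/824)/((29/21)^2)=-5847587/692984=-8.44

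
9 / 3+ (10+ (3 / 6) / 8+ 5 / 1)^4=51477.04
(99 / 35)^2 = 9801 / 1225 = 8.00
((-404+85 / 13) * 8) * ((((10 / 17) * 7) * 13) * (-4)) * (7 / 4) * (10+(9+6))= 506366000 / 17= 29786235.29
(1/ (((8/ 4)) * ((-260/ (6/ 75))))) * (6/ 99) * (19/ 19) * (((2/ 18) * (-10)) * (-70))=-14/ 19305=-0.00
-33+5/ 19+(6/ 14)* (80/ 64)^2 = -68239/ 2128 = -32.07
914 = 914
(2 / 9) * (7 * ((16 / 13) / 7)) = 32 / 117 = 0.27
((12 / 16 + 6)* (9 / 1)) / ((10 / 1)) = 243 / 40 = 6.08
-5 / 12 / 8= -5 / 96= -0.05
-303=-303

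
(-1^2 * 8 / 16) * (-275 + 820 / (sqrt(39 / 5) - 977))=205 * sqrt(195) / 2386303 + 658236175 / 4772606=137.92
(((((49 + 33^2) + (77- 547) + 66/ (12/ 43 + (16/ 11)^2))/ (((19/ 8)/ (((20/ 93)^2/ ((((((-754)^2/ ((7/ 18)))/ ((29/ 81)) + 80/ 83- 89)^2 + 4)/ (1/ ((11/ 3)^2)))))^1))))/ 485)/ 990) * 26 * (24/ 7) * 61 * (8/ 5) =96964326564671488/ 88556397594544924176264150472575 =0.00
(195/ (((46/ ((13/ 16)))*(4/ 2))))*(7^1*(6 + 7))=230685/ 1472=156.72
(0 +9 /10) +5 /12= 79 /60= 1.32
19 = 19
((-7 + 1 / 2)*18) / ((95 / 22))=-2574 / 95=-27.09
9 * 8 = 72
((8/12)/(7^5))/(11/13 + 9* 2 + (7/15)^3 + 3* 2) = 14625/9198336644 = 0.00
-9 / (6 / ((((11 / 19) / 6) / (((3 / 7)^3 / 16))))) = -15092 / 513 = -29.42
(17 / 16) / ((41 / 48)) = 1.24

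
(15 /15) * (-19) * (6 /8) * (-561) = 31977 /4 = 7994.25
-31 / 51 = -0.61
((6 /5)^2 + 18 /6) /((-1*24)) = -37 /200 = -0.18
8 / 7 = 1.14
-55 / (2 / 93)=-5115 / 2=-2557.50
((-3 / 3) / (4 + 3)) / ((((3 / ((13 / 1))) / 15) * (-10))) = 13 / 14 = 0.93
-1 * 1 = -1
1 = 1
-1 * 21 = -21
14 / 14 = 1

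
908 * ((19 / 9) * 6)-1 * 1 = 34501 / 3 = 11500.33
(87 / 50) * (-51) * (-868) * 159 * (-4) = -1224718488 / 25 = -48988739.52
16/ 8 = 2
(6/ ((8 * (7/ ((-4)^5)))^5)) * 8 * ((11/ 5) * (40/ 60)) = -12094627905536/ 84035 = -143923697.33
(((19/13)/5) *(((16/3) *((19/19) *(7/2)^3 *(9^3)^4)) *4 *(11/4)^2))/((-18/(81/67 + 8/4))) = -354689143850017053/3484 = -101805150358787.90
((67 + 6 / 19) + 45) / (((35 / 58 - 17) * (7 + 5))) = -30943 / 54207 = -0.57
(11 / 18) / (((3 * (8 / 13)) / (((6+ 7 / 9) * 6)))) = 8723 / 648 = 13.46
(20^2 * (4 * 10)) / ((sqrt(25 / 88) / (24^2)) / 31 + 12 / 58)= 78112449626112000 / 1010074758623 - 2402703360000 * sqrt(22) / 1010074758623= 77322.18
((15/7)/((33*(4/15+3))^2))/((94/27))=10125/191162818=0.00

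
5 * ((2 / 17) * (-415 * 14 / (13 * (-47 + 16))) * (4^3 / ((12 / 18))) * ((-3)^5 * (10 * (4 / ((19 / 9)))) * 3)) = -1463785344000 / 130169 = -11245268.41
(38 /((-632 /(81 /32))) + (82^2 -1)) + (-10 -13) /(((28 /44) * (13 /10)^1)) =6160727407 /920192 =6695.05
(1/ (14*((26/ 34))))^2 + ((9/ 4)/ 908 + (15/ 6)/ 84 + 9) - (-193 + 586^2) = -30966314048311/ 90229776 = -343193.96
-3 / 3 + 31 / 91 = -60 / 91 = -0.66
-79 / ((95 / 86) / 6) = -40764 / 95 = -429.09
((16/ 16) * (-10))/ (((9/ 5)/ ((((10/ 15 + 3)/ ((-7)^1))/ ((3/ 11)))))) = 6050/ 567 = 10.67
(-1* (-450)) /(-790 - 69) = -450 /859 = -0.52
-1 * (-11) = 11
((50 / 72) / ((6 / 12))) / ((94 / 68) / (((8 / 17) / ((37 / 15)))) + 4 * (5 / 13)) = 13000 / 82221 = 0.16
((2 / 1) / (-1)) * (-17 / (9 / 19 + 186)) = 646 / 3543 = 0.18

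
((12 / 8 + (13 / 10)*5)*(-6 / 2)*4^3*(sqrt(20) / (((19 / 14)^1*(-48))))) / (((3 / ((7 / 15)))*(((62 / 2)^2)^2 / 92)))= 577024*sqrt(5) / 789610455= 0.00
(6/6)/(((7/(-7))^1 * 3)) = -1/3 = -0.33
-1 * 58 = -58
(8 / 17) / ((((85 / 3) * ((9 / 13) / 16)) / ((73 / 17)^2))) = 7.08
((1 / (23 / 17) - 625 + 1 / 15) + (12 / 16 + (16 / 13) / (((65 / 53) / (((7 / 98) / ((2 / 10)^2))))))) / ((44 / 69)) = -1014871999 / 1041040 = -974.86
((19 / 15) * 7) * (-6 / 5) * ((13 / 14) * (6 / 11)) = -1482 / 275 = -5.39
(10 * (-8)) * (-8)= 640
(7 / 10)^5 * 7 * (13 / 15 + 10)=19176787 / 1500000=12.78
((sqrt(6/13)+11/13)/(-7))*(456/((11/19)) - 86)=-7718/91 - 7718*sqrt(78)/1001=-152.91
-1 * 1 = -1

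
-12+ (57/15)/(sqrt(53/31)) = -12+ 19* sqrt(1643)/265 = -9.09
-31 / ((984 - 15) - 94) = -31 / 875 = -0.04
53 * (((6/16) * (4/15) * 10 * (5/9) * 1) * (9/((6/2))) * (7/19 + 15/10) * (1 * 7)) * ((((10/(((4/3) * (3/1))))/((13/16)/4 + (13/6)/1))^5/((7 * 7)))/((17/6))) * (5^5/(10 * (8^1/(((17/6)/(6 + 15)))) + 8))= 56.54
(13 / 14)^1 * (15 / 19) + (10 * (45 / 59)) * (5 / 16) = 195645 / 62776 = 3.12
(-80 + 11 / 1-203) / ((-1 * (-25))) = -272 / 25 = -10.88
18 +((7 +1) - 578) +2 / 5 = -2758 / 5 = -551.60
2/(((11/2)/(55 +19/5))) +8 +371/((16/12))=67679/220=307.63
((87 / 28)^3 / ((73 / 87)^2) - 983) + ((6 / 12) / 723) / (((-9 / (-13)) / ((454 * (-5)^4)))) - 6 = -662.95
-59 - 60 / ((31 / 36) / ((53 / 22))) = -77359 / 341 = -226.86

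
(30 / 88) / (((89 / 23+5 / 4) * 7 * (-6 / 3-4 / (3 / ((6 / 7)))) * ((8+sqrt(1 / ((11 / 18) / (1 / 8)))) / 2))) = -3680 / 4847689+690 * sqrt(11) / 53324579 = -0.00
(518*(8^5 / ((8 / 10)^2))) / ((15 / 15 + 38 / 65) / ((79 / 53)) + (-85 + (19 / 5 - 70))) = -136188416000 / 770953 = -176649.44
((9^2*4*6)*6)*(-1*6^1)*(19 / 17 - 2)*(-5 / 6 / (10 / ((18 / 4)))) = -393660 / 17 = -23156.47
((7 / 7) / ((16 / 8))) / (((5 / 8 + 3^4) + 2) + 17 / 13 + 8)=52 / 9665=0.01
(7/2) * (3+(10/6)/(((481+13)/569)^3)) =14042588707/723322704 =19.41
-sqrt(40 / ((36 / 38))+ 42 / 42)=-sqrt(389) / 3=-6.57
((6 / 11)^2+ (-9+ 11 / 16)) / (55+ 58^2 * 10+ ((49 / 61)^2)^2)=-0.00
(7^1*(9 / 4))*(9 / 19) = 7.46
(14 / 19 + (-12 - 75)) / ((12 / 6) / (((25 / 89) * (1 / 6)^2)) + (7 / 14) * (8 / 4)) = -40975 / 122227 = -0.34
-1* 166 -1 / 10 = -1661 / 10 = -166.10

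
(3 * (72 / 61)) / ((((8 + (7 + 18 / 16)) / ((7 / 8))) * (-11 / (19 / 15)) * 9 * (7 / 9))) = -456 / 144265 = -0.00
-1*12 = -12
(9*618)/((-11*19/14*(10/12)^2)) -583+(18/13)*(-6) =-76606799/67925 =-1127.81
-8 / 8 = -1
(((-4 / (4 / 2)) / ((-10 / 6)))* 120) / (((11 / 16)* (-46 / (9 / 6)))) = -1728 / 253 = -6.83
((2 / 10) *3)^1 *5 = 3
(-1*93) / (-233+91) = 93 / 142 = 0.65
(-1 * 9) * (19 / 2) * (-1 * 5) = 855 / 2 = 427.50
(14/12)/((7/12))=2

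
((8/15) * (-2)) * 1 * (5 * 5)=-80/3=-26.67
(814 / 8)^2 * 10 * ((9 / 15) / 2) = 496947 / 16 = 31059.19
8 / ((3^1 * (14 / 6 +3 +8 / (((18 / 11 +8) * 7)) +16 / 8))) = 1484 / 4147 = 0.36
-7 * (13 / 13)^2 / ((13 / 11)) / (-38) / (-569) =-77 / 281086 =-0.00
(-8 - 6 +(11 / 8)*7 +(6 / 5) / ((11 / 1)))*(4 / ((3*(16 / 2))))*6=-1877 / 440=-4.27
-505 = -505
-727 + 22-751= -1456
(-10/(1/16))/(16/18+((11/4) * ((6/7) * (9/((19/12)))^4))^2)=-149795026021620/5669053016873564497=-0.00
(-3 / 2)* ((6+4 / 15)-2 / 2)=-79 / 10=-7.90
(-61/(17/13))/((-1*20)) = 793/340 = 2.33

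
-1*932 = -932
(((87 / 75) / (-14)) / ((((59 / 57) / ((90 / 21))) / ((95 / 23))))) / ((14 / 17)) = -1601757 / 930902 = -1.72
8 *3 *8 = 192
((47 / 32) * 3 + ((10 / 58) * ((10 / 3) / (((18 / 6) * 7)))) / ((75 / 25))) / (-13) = -774421 / 2280096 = -0.34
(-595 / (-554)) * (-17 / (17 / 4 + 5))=-1.97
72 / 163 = 0.44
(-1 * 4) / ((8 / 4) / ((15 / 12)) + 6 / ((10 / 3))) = -20 / 17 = -1.18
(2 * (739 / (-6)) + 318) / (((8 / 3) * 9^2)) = 215 / 648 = 0.33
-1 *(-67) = 67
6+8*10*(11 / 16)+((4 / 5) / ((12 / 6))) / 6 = 916 / 15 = 61.07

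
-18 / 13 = -1.38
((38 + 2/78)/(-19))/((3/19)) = -1483/117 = -12.68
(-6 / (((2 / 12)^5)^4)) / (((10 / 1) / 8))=-17549560512302284.80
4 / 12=0.33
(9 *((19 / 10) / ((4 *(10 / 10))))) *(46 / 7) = 3933 / 140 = 28.09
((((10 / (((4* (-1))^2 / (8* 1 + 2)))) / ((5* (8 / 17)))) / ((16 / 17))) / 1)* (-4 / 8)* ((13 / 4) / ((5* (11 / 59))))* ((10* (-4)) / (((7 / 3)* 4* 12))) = 1108315 / 630784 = 1.76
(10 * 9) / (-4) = -45 / 2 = -22.50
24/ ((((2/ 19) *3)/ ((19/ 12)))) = 361/ 3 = 120.33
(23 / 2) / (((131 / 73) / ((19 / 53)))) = 31901 / 13886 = 2.30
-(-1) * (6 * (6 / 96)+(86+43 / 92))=15979 / 184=86.84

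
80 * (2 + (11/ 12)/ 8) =1015/ 6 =169.17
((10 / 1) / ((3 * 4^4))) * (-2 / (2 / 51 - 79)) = 85 / 257728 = 0.00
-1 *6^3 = -216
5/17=0.29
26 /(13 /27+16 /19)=13338 /679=19.64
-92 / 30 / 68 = -23 / 510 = -0.05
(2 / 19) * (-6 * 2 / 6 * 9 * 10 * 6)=-2160 / 19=-113.68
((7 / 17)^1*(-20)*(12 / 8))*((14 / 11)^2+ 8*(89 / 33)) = -589400 / 2057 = -286.53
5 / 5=1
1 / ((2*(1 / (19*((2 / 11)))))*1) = 19 / 11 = 1.73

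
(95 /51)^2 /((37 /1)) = 9025 /96237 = 0.09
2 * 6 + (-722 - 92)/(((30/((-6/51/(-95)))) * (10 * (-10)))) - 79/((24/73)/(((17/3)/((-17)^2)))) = 105941759/14535000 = 7.29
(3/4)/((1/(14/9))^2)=49/27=1.81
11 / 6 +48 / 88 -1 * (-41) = 2863 / 66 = 43.38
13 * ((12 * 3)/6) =78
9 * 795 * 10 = 71550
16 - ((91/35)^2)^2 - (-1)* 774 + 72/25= 466989/625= 747.18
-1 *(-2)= 2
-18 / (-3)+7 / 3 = 25 / 3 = 8.33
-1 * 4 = -4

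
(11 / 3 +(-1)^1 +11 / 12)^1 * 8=86 / 3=28.67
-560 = -560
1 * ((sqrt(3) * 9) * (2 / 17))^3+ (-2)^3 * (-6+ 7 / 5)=17496 * sqrt(3) / 4913+ 184 / 5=42.97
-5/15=-1/3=-0.33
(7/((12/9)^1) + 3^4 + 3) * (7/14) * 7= 2499/8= 312.38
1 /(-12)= -1 /12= -0.08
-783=-783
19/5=3.80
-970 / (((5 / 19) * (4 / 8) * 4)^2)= -35017 / 10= -3501.70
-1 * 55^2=-3025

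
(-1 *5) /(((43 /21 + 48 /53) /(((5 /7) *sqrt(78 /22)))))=-3975 *sqrt(429) /36157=-2.28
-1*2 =-2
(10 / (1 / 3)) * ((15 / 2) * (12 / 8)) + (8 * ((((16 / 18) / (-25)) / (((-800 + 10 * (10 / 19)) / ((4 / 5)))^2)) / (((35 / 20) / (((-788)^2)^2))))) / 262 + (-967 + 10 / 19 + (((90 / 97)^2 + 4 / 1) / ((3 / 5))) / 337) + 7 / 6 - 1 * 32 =-3995191559254669200741551 / 4428460188311340234375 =-902.16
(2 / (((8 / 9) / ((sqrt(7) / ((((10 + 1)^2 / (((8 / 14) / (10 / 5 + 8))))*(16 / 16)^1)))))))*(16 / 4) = 18*sqrt(7) / 4235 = 0.01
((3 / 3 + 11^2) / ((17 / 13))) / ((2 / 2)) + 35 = 128.29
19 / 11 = 1.73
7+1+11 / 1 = 19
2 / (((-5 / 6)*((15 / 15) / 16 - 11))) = 192 / 875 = 0.22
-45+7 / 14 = -89 / 2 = -44.50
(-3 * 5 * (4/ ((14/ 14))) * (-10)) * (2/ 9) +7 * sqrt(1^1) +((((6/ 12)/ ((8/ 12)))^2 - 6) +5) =139.90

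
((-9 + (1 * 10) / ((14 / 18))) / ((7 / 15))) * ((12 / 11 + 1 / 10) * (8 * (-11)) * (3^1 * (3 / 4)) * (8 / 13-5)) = 5443443 / 637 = 8545.44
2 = 2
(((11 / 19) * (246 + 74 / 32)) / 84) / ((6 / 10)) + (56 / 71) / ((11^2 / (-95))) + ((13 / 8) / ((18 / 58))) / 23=4138818907 / 1681911616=2.46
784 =784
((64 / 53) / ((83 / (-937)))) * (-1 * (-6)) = -359808 / 4399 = -81.79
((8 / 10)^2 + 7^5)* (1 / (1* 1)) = 420191 / 25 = 16807.64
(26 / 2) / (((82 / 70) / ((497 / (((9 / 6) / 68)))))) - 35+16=30752023 / 123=250016.45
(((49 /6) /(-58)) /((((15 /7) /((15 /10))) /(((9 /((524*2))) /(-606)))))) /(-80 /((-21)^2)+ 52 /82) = 6201783 /2010214408960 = 0.00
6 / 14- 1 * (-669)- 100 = 3986 / 7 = 569.43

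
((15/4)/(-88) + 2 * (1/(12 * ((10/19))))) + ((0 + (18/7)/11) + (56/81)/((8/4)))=851723/997920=0.85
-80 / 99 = -0.81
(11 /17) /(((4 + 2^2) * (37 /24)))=33 /629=0.05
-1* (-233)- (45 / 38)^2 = 334427 / 1444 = 231.60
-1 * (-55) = 55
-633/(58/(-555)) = 351315/58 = 6057.16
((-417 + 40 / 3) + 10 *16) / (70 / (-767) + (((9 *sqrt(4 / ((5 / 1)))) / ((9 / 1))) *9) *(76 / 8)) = -24512237763 *sqrt(5) / 17202134149 - 196236950 / 51606402447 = -3.19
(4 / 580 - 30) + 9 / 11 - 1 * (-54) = 39596 / 1595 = 24.83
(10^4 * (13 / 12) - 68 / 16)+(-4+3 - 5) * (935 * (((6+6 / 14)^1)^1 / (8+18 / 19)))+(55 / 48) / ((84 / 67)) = 3916387 / 576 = 6799.28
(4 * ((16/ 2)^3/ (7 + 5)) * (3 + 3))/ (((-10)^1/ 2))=-1024/ 5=-204.80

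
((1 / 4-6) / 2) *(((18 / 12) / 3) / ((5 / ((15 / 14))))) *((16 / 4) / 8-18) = 5.39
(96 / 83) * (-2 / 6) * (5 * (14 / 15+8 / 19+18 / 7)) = -250624 / 33117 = -7.57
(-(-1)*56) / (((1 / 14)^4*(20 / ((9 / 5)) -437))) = -19361664 / 3833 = -5051.31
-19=-19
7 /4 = 1.75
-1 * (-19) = 19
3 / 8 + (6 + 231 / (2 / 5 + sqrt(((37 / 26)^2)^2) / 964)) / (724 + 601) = 11292201339 / 13887833800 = 0.81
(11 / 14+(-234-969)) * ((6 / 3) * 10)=-24044.29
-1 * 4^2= -16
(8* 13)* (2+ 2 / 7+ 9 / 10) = 331.31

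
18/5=3.60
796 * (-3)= -2388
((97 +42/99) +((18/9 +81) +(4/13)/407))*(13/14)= 1431943/8547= 167.54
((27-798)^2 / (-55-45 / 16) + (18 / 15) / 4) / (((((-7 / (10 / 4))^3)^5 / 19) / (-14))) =-441173807373046875 / 822288505091293184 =-0.54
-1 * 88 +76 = -12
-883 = -883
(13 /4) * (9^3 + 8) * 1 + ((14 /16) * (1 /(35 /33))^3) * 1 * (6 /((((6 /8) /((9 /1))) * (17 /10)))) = 202111789 /83300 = 2426.31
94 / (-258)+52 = 6661 / 129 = 51.64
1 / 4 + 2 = 9 / 4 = 2.25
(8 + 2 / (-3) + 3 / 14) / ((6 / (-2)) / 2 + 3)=317 / 63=5.03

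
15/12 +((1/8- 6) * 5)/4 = -195/32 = -6.09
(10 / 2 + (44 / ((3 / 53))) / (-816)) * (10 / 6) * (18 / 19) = 12385 / 1938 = 6.39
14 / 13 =1.08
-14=-14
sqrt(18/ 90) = sqrt(5)/ 5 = 0.45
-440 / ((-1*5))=88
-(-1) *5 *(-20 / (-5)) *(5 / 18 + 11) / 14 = 145 / 9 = 16.11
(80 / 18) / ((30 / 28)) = 112 / 27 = 4.15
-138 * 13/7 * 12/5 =-21528/35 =-615.09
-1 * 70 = -70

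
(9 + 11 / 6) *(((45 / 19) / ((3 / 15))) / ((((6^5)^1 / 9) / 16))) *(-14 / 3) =-11375 / 1026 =-11.09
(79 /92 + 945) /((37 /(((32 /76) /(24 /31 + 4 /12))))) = 16185534 /1665407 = 9.72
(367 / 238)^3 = 49430863 / 13481272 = 3.67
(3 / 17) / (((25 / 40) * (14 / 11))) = 132 / 595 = 0.22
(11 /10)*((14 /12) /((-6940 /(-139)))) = 0.03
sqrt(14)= 3.74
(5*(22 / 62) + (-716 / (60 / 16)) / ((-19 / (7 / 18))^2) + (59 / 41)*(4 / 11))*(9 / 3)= 13598243011 / 2044092105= 6.65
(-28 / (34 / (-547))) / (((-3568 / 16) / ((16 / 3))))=-122528 / 11373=-10.77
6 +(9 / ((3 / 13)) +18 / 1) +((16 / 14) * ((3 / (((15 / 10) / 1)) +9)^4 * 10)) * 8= 9370681 / 7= 1338668.71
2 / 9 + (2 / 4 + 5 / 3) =43 / 18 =2.39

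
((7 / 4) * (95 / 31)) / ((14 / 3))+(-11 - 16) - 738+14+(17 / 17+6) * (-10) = -203323 / 248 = -819.85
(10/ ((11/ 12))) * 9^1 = 1080/ 11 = 98.18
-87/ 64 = -1.36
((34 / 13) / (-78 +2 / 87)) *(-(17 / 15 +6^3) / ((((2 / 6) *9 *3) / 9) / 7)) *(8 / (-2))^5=-179838512 / 3445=-52202.76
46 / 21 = 2.19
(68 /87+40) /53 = 3548 /4611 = 0.77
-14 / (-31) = 14 / 31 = 0.45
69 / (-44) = -69 / 44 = -1.57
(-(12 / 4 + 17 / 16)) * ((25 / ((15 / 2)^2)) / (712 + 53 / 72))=-130 / 51317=-0.00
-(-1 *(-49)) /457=-49 /457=-0.11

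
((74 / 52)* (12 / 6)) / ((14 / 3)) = 111 / 182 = 0.61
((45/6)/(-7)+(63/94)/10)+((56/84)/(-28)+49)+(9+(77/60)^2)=69428021/1184400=58.62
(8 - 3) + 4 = 9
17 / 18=0.94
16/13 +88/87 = 2536/1131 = 2.24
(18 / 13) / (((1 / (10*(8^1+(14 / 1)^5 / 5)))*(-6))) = -3227184 / 13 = -248244.92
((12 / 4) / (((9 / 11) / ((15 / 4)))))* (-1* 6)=-165 / 2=-82.50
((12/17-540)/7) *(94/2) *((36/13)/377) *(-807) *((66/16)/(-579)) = -152.92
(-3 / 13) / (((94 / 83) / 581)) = -144669 / 1222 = -118.39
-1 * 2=-2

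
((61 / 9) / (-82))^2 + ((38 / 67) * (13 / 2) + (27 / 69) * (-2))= 2443015961 / 839296404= 2.91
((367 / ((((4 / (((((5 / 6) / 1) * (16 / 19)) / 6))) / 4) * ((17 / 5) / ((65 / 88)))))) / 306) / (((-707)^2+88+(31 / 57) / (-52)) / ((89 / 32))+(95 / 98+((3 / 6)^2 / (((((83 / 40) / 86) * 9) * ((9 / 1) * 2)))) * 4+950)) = 2806253893625 / 16640412108466779754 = 0.00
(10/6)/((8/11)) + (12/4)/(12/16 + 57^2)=2.29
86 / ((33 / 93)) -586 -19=-362.64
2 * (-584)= -1168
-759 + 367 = -392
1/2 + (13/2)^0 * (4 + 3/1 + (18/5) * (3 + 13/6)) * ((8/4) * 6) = 3077/10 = 307.70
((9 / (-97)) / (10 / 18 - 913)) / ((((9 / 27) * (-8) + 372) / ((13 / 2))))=3159 / 1765185824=0.00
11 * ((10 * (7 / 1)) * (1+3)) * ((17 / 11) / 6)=2380 / 3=793.33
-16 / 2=-8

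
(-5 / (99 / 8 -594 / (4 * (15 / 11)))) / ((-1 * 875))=-8 / 135135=-0.00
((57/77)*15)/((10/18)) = 1539/77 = 19.99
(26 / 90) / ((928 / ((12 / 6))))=13 / 20880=0.00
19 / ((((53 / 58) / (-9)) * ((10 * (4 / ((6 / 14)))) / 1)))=-14877 / 7420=-2.00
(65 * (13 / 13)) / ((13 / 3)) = 15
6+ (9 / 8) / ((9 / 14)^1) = 31 / 4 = 7.75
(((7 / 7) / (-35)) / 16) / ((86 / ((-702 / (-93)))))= -117 / 746480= -0.00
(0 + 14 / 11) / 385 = 0.00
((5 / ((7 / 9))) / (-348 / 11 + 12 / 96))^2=15681600 / 376786921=0.04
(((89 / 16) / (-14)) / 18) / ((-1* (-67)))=-89 / 270144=-0.00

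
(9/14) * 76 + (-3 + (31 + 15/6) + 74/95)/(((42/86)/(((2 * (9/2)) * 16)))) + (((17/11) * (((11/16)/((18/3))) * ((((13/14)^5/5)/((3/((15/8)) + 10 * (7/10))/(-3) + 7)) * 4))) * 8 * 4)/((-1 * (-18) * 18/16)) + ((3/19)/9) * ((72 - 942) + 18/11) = 1632898217720729/176405935860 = 9256.48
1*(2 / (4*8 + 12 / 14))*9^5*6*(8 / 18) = 1102248 / 115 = 9584.77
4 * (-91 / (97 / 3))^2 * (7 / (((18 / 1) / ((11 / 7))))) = 182182 / 9409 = 19.36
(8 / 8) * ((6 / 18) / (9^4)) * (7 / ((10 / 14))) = 49 / 98415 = 0.00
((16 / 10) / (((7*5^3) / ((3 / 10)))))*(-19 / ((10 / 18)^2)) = -18468 / 546875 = -0.03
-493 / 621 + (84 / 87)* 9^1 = 142195 / 18009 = 7.90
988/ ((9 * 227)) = 988/ 2043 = 0.48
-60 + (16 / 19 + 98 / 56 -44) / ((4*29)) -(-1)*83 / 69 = -35983655 / 608304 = -59.15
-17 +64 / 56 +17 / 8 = -769 / 56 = -13.73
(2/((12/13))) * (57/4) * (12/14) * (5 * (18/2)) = 33345/28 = 1190.89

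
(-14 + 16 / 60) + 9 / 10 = -77 / 6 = -12.83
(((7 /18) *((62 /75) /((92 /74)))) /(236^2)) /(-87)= -8029 /150454389600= -0.00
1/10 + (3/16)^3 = 2183/20480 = 0.11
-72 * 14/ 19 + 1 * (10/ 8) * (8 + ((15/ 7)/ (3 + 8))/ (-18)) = -43.07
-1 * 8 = -8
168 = 168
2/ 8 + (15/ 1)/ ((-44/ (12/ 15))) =-1/ 44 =-0.02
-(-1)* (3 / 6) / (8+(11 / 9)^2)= 81 / 1538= 0.05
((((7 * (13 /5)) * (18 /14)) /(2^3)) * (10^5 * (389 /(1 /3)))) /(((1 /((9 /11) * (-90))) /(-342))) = 94560084450000 /11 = 8596371313636.36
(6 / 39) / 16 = 0.01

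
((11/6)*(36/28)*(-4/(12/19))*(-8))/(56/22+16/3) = 6897/455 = 15.16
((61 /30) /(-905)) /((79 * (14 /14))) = -61 /2144850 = -0.00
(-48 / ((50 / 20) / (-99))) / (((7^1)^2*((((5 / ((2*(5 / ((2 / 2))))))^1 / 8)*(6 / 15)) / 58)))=4409856 / 49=89997.06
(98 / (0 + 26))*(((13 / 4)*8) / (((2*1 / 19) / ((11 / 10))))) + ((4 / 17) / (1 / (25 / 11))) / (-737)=1024.10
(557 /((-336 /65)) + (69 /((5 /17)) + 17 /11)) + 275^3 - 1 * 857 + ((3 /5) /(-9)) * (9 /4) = 384312782561 /18480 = 20796146.24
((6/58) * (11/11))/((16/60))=45/116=0.39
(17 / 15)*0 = 0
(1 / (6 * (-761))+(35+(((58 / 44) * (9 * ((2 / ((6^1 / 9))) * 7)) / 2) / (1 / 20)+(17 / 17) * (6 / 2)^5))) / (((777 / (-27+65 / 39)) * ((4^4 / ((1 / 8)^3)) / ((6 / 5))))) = -2642786893 / 3196977315840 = -0.00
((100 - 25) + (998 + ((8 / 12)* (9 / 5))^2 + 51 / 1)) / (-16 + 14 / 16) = -225088 / 3025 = -74.41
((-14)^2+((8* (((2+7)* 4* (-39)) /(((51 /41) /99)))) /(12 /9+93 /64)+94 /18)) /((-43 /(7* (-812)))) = -42380545.76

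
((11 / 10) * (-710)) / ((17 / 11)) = -505.35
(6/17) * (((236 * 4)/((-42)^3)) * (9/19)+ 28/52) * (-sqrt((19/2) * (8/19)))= -541292/1440257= -0.38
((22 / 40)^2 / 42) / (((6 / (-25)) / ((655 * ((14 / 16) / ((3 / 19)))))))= -1505845 / 13824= -108.93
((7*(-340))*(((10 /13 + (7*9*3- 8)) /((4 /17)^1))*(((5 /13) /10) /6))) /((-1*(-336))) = -35.08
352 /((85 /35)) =2464 /17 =144.94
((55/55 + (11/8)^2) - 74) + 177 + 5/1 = 7097/64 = 110.89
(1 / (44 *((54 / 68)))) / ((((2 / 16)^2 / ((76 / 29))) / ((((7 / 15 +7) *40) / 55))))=37044224 / 1421145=26.07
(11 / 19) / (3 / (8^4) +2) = 4096 / 14155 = 0.29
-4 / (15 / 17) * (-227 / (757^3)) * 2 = 30872 / 6506971395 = 0.00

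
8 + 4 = 12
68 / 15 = 4.53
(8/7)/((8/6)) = 6/7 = 0.86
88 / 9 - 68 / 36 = 71 / 9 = 7.89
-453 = -453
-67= -67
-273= -273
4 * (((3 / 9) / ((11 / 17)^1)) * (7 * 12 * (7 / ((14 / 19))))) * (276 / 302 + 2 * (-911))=-4973910592 / 1661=-2994527.75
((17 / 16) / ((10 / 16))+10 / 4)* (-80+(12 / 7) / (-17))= -28596 / 85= -336.42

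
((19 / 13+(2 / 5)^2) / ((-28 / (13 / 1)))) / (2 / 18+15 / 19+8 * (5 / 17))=-1531989 / 6620600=-0.23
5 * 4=20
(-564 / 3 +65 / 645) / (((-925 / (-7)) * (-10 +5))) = 169673 / 596625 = 0.28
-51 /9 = -17 /3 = -5.67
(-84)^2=7056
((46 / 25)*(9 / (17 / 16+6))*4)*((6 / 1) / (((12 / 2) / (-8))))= -211968 / 2825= -75.03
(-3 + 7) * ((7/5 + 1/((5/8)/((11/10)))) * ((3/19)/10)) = 0.20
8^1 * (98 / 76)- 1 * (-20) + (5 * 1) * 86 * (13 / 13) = 8746 / 19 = 460.32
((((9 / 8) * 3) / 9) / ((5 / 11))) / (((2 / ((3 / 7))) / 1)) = 99 / 560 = 0.18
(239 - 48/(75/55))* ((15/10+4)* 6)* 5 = 33627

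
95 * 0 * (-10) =0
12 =12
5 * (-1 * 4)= -20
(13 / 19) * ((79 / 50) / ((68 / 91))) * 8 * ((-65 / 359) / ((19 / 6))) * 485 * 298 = -210714507276 / 2203183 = -95640.95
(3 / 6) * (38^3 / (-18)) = -1524.22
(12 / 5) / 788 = 3 / 985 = 0.00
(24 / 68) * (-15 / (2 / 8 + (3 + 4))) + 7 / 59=-17789 / 29087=-0.61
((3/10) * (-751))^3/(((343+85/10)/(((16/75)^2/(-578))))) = 40662216096/15872421875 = 2.56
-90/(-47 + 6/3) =2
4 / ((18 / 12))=8 / 3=2.67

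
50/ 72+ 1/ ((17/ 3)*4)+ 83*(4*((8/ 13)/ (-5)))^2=13481201/ 646425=20.86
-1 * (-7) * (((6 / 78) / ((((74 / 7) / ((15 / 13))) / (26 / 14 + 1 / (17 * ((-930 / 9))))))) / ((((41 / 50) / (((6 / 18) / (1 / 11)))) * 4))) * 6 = 395523975 / 540434284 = 0.73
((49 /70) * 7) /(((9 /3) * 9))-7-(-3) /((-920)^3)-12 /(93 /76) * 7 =-49184348015311 /651761856000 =-75.46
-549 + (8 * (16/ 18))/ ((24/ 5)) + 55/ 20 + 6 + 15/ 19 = -537.98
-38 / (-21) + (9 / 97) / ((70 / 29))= 1.85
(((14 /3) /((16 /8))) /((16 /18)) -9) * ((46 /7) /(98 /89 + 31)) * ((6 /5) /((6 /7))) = -104397 /57140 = -1.83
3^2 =9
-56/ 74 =-28/ 37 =-0.76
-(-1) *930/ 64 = 465/ 32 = 14.53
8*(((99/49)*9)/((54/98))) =264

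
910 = 910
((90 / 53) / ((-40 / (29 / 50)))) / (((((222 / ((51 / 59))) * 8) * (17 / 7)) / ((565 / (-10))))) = 206451 / 740473600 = 0.00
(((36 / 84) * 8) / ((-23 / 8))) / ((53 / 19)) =-3648 / 8533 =-0.43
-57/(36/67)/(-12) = 1273/144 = 8.84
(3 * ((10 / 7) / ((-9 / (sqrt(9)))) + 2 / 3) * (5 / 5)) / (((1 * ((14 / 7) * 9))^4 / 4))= 1 / 45927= 0.00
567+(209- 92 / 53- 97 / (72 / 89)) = 2497043 / 3816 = 654.36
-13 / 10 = -1.30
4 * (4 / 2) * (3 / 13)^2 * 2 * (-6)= -864 / 169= -5.11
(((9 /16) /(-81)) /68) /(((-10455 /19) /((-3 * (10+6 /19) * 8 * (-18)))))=49 /59245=0.00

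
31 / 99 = 0.31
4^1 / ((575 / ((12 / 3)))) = 16 / 575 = 0.03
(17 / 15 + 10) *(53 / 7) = 8851 / 105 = 84.30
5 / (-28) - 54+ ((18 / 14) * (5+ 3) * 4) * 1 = -13.04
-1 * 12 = -12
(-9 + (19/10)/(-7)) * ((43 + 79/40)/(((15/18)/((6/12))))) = -500379/2000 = -250.19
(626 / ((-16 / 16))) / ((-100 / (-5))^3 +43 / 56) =-35056 / 448043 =-0.08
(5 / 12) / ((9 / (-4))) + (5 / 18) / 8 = -65 / 432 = -0.15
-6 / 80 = -3 / 40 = -0.08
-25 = -25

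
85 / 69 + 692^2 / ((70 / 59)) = 974730647 / 2415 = 403615.17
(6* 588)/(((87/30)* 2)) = 17640/29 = 608.28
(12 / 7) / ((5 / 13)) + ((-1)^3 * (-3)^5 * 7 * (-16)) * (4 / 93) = -1166.12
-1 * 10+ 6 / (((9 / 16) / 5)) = 130 / 3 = 43.33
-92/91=-1.01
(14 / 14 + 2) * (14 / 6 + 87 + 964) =3160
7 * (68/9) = 476/9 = 52.89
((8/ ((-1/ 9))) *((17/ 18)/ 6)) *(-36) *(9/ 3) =1224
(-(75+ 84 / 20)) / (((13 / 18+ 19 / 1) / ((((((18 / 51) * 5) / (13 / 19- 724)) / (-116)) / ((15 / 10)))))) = -5016 / 89082635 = -0.00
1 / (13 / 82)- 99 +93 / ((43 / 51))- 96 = -43820 / 559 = -78.39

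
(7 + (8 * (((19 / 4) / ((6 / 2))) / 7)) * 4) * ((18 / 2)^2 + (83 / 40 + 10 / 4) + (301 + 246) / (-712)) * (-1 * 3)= -11283961 / 3115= -3622.46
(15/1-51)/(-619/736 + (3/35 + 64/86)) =39876480/12331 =3233.84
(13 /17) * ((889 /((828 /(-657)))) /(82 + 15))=-843661 /151708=-5.56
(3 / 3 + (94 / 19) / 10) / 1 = 142 / 95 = 1.49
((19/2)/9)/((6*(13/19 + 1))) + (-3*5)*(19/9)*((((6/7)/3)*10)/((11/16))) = -34993003/266112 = -131.50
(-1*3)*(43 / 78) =-43 / 26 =-1.65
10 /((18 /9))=5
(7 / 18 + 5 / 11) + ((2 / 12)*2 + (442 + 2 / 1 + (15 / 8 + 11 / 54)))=1062679 / 2376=447.26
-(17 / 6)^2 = -289 / 36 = -8.03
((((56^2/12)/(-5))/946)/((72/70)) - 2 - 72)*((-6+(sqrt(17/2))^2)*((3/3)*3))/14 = -1182175/29799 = -39.67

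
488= 488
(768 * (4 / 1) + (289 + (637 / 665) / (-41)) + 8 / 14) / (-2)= -45826304 / 27265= -1680.77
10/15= 2/3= 0.67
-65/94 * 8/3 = -260/141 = -1.84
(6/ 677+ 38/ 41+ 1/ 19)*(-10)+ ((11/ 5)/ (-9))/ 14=-9.90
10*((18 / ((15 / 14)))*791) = 132888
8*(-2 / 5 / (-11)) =0.29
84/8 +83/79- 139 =-20137/158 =-127.45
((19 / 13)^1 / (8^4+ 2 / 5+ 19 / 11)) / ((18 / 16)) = 440 / 1387971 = 0.00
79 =79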